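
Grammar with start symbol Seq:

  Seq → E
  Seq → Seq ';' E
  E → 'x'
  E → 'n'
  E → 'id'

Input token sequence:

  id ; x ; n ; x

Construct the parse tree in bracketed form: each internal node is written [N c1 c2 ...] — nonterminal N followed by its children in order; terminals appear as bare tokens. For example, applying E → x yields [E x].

Seq
Seq ; E
Seq ; E ; E
Seq ; E ; E ; E
E ; E ; E ; E
id ; E ; E ; E
id ; x ; E ; E
id ; x ; n ; E
id ; x ; n ; x

[Seq [Seq [Seq [Seq [E id]] ; [E x]] ; [E n]] ; [E x]]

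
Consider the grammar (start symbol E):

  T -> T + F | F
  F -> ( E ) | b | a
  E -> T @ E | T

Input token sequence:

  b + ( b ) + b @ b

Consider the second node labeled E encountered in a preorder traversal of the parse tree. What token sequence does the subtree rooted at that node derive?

[E [T [T [T [F b]] + [F ( [E [T [F b]]] )]] + [F b]] @ [E [T [F b]]]]

b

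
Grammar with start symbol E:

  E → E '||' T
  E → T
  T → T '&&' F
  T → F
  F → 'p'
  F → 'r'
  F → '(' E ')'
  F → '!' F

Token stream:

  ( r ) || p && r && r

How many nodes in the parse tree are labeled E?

[E [E [T [F ( [E [T [F r]]] )]]] || [T [T [T [F p]] && [F r]] && [F r]]]

3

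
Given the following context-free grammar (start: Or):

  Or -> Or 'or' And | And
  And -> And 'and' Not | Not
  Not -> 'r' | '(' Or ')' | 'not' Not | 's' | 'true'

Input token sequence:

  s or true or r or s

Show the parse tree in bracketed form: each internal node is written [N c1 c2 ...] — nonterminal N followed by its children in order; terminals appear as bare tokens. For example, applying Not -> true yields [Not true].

Or
Or or And
Or or And or And
Or or And or And or And
And or And or And or And
Not or And or And or And
s or And or And or And
s or Not or And or And
s or true or And or And
s or true or Not or And
s or true or r or And
s or true or r or Not
s or true or r or s

[Or [Or [Or [Or [And [Not s]]] or [And [Not true]]] or [And [Not r]]] or [And [Not s]]]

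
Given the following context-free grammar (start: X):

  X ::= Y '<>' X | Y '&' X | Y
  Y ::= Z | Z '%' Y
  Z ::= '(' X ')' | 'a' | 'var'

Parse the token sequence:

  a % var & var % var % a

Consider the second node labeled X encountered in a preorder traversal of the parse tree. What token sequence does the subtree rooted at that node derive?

[X [Y [Z a] % [Y [Z var]]] & [X [Y [Z var] % [Y [Z var] % [Y [Z a]]]]]]

var % var % a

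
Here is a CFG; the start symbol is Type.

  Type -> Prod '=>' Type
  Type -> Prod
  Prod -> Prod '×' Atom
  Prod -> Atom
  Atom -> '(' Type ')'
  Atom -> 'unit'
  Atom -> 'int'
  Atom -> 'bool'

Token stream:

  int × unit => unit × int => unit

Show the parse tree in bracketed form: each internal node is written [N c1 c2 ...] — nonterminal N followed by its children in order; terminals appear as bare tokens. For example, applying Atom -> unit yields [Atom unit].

Type
Prod => Type
Prod × Atom => Type
Atom × Atom => Type
int × Atom => Type
int × unit => Type
int × unit => Prod => Type
int × unit => Prod × Atom => Type
int × unit => Atom × Atom => Type
int × unit => unit × Atom => Type
int × unit => unit × int => Type
int × unit => unit × int => Prod
int × unit => unit × int => Atom
int × unit => unit × int => unit

[Type [Prod [Prod [Atom int]] × [Atom unit]] => [Type [Prod [Prod [Atom unit]] × [Atom int]] => [Type [Prod [Atom unit]]]]]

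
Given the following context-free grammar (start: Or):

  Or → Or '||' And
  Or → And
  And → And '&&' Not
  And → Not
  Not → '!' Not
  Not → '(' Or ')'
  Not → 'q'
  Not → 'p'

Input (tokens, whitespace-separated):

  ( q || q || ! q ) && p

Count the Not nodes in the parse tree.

6

[Or [And [And [Not ( [Or [Or [Or [And [Not q]]] || [And [Not q]]] || [And [Not ! [Not q]]]] )]] && [Not p]]]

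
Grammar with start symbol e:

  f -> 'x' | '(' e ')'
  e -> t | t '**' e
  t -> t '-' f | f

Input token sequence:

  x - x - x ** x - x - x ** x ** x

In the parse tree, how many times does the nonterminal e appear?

[e [t [t [t [f x]] - [f x]] - [f x]] ** [e [t [t [t [f x]] - [f x]] - [f x]] ** [e [t [f x]] ** [e [t [f x]]]]]]

4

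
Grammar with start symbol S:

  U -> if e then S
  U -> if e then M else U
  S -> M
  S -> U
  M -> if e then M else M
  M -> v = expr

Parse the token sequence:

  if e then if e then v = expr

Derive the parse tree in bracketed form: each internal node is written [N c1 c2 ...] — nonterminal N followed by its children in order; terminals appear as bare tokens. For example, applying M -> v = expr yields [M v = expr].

S
U
if e then S
if e then U
if e then if e then S
if e then if e then M
if e then if e then v = expr

[S [U if e then [S [U if e then [S [M v = expr]]]]]]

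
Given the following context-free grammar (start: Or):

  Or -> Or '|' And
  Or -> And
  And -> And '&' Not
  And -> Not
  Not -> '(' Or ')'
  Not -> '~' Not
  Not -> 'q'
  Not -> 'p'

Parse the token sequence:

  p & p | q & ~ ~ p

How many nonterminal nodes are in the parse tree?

12

[Or [Or [And [And [Not p]] & [Not p]]] | [And [And [Not q]] & [Not ~ [Not ~ [Not p]]]]]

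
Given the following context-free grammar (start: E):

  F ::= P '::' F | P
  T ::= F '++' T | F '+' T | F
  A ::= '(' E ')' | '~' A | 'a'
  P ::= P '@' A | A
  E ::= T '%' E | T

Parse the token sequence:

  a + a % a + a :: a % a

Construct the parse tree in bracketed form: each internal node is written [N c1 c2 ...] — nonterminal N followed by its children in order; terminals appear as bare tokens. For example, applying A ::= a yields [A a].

[E [T [F [P [A a]]] + [T [F [P [A a]]]]] % [E [T [F [P [A a]]] + [T [F [P [A a]] :: [F [P [A a]]]]]] % [E [T [F [P [A a]]]]]]]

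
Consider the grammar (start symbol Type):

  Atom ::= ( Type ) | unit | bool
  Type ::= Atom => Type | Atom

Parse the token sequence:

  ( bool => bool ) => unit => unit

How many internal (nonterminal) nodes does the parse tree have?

[Type [Atom ( [Type [Atom bool] => [Type [Atom bool]]] )] => [Type [Atom unit] => [Type [Atom unit]]]]

10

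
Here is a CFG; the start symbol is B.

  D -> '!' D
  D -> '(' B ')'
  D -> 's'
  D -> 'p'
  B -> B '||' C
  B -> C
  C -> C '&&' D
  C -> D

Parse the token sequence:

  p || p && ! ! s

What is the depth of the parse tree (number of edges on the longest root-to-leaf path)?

[B [B [C [D p]]] || [C [C [D p]] && [D ! [D ! [D s]]]]]

5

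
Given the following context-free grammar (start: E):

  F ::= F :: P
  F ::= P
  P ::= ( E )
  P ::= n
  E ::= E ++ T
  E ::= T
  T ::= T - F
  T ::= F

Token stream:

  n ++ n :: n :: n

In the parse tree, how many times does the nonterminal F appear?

4

[E [E [T [F [P n]]]] ++ [T [F [F [F [P n]] :: [P n]] :: [P n]]]]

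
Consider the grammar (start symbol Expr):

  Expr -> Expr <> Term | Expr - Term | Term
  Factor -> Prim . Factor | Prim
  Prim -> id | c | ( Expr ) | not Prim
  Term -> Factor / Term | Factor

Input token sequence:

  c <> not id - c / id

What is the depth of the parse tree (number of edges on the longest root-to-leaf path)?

6

[Expr [Expr [Expr [Term [Factor [Prim c]]]] <> [Term [Factor [Prim not [Prim id]]]]] - [Term [Factor [Prim c]] / [Term [Factor [Prim id]]]]]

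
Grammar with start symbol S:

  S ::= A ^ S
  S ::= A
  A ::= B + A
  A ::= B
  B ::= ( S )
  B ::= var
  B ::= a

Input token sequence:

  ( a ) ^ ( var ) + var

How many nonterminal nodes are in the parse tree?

[S [A [B ( [S [A [B a]]] )]] ^ [S [A [B ( [S [A [B var]]] )] + [A [B var]]]]]

14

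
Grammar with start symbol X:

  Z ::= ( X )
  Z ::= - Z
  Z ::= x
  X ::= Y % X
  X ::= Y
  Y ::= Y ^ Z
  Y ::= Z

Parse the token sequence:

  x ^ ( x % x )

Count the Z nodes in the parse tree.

[X [Y [Y [Z x]] ^ [Z ( [X [Y [Z x]] % [X [Y [Z x]]]] )]]]

4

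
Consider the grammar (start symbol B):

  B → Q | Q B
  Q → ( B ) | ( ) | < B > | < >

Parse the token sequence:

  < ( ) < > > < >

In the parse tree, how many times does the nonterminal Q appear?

4

[B [Q < [B [Q ( )] [B [Q < >]]] >] [B [Q < >]]]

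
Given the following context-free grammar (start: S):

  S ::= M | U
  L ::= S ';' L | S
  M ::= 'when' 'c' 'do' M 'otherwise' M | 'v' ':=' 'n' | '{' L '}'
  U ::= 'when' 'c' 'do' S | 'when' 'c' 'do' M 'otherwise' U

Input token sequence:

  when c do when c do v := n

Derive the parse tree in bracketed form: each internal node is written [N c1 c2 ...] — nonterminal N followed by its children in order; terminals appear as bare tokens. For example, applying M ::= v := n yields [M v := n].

S
U
when c do S
when c do U
when c do when c do S
when c do when c do M
when c do when c do v := n

[S [U when c do [S [U when c do [S [M v := n]]]]]]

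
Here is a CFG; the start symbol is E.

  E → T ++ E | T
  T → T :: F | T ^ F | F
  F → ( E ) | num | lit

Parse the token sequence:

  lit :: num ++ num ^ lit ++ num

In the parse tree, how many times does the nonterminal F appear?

[E [T [T [F lit]] :: [F num]] ++ [E [T [T [F num]] ^ [F lit]] ++ [E [T [F num]]]]]

5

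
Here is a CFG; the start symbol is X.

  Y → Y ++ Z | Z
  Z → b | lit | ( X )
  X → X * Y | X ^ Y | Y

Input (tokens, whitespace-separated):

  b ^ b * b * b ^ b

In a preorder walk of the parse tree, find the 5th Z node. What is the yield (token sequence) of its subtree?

b

[X [X [X [X [X [Y [Z b]]] ^ [Y [Z b]]] * [Y [Z b]]] * [Y [Z b]]] ^ [Y [Z b]]]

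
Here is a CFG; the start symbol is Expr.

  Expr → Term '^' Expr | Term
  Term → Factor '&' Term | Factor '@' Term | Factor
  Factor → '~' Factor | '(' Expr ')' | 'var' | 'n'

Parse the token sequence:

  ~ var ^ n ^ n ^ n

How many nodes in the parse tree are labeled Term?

[Expr [Term [Factor ~ [Factor var]]] ^ [Expr [Term [Factor n]] ^ [Expr [Term [Factor n]] ^ [Expr [Term [Factor n]]]]]]

4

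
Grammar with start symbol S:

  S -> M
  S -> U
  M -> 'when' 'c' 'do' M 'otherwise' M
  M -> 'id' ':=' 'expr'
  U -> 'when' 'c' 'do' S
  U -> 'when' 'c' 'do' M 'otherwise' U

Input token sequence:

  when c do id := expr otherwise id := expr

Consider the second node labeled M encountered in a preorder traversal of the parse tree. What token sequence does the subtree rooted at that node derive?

id := expr

[S [M when c do [M id := expr] otherwise [M id := expr]]]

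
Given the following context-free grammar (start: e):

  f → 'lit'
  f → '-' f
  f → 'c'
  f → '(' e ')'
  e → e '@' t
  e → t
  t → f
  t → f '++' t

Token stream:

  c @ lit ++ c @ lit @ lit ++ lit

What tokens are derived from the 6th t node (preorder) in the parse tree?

[e [e [e [e [t [f c]]] @ [t [f lit] ++ [t [f c]]]] @ [t [f lit]]] @ [t [f lit] ++ [t [f lit]]]]

lit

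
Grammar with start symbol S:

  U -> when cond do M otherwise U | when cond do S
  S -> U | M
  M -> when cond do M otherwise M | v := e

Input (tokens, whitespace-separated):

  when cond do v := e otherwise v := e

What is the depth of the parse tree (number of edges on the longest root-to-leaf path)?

[S [M when cond do [M v := e] otherwise [M v := e]]]

3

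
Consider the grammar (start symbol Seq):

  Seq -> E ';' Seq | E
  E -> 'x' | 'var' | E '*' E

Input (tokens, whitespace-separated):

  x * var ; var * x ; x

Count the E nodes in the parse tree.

7

[Seq [E [E x] * [E var]] ; [Seq [E [E var] * [E x]] ; [Seq [E x]]]]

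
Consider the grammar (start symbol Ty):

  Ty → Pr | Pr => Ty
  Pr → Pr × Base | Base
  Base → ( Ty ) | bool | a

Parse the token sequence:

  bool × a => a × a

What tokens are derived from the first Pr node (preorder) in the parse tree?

bool × a

[Ty [Pr [Pr [Base bool]] × [Base a]] => [Ty [Pr [Pr [Base a]] × [Base a]]]]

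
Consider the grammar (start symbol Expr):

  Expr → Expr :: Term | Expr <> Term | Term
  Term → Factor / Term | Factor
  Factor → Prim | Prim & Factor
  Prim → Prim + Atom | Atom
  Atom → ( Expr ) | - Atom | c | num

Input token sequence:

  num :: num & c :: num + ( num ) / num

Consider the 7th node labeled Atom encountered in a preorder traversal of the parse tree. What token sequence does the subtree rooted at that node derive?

[Expr [Expr [Expr [Term [Factor [Prim [Atom num]]]]] :: [Term [Factor [Prim [Atom num]] & [Factor [Prim [Atom c]]]]]] :: [Term [Factor [Prim [Prim [Atom num]] + [Atom ( [Expr [Term [Factor [Prim [Atom num]]]]] )]]] / [Term [Factor [Prim [Atom num]]]]]]

num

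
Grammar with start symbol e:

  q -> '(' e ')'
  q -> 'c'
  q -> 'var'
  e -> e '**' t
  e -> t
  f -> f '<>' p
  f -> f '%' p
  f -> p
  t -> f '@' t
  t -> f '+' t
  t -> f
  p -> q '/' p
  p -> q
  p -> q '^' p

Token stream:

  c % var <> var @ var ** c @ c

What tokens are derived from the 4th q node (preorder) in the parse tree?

[e [e [t [f [f [f [p [q c]]] % [p [q var]]] <> [p [q var]]] @ [t [f [p [q var]]]]]] ** [t [f [p [q c]]] @ [t [f [p [q c]]]]]]

var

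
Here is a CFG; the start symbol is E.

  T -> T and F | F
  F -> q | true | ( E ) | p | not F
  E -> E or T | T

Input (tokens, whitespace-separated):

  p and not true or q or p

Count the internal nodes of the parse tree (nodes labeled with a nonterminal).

[E [E [E [T [T [F p]] and [F not [F true]]]] or [T [F q]]] or [T [F p]]]

12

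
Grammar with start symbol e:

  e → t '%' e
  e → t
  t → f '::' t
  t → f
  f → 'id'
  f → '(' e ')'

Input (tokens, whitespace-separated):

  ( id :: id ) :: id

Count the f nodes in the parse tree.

4

[e [t [f ( [e [t [f id] :: [t [f id]]]] )] :: [t [f id]]]]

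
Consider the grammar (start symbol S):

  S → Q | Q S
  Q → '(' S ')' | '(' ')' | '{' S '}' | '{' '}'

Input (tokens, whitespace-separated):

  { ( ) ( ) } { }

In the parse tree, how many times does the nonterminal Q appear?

[S [Q { [S [Q ( )] [S [Q ( )]]] }] [S [Q { }]]]

4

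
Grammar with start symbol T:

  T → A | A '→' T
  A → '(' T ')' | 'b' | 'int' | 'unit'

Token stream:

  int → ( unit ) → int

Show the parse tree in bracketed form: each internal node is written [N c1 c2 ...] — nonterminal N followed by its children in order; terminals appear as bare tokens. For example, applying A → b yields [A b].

T
A → T
int → T
int → A → T
int → ( T ) → T
int → ( A ) → T
int → ( unit ) → T
int → ( unit ) → A
int → ( unit ) → int

[T [A int] → [T [A ( [T [A unit]] )] → [T [A int]]]]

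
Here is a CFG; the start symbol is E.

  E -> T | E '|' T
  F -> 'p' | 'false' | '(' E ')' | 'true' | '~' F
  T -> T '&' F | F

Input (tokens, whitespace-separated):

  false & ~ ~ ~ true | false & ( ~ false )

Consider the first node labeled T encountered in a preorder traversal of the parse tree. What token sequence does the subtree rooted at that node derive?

[E [E [T [T [F false]] & [F ~ [F ~ [F ~ [F true]]]]]] | [T [T [F false]] & [F ( [E [T [F ~ [F false]]]] )]]]

false & ~ ~ ~ true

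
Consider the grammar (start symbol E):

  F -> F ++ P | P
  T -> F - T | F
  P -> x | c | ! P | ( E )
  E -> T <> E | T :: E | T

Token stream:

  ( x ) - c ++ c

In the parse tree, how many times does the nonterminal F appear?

4

[E [T [F [P ( [E [T [F [P x]]]] )]] - [T [F [F [P c]] ++ [P c]]]]]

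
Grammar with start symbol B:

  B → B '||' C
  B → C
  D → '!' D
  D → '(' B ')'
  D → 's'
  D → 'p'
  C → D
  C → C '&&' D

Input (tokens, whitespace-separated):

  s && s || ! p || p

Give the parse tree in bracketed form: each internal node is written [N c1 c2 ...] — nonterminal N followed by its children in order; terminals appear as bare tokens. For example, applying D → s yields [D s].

[B [B [B [C [C [D s]] && [D s]]] || [C [D ! [D p]]]] || [C [D p]]]

B
B || C
B || C || C
C || C || C
C && D || C || C
D && D || C || C
s && D || C || C
s && s || C || C
s && s || D || C
s && s || ! D || C
s && s || ! p || C
s && s || ! p || D
s && s || ! p || p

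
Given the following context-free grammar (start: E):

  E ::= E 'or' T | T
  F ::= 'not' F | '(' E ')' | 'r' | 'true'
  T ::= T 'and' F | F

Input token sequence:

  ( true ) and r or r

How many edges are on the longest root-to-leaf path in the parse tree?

8

[E [E [T [T [F ( [E [T [F true]]] )]] and [F r]]] or [T [F r]]]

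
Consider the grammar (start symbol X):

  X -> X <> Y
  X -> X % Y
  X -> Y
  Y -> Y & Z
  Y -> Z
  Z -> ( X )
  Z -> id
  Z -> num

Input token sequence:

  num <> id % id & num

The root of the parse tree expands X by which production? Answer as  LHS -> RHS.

[X [X [X [Y [Z num]]] <> [Y [Z id]]] % [Y [Y [Z id]] & [Z num]]]

X -> X % Y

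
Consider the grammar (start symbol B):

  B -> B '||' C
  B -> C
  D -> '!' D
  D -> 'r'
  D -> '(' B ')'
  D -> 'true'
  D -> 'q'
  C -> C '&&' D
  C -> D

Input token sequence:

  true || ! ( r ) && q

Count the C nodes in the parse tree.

4

[B [B [C [D true]]] || [C [C [D ! [D ( [B [C [D r]]] )]]] && [D q]]]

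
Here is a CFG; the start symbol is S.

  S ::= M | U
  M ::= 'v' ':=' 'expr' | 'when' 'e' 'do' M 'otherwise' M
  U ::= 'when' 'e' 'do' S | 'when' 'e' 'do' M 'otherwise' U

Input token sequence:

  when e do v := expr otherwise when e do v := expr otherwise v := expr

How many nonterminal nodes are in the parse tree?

[S [M when e do [M v := expr] otherwise [M when e do [M v := expr] otherwise [M v := expr]]]]

6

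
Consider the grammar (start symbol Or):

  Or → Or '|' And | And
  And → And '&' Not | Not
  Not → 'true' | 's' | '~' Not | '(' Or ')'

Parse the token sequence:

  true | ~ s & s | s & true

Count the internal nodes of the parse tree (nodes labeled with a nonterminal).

14

[Or [Or [Or [And [Not true]]] | [And [And [Not ~ [Not s]]] & [Not s]]] | [And [And [Not s]] & [Not true]]]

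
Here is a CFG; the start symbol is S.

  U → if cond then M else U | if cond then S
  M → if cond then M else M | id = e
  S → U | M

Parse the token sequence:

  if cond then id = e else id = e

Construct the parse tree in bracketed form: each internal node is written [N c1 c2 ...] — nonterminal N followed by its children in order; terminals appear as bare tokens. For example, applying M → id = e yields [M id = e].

[S [M if cond then [M id = e] else [M id = e]]]

S
M
if cond then M else M
if cond then id = e else M
if cond then id = e else id = e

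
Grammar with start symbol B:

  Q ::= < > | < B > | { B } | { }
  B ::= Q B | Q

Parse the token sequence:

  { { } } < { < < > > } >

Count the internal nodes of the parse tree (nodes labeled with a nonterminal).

12

[B [Q { [B [Q { }]] }] [B [Q < [B [Q { [B [Q < [B [Q < >]] >]] }]] >]]]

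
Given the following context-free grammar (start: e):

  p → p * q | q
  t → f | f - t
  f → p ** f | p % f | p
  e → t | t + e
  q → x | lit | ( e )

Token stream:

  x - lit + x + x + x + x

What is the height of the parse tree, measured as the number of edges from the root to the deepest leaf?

[e [t [f [p [q x]]] - [t [f [p [q lit]]]]] + [e [t [f [p [q x]]]] + [e [t [f [p [q x]]]] + [e [t [f [p [q x]]]] + [e [t [f [p [q x]]]]]]]]]

9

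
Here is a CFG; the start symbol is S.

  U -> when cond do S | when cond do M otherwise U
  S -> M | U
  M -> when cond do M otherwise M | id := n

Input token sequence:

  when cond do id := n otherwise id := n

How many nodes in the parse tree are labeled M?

3

[S [M when cond do [M id := n] otherwise [M id := n]]]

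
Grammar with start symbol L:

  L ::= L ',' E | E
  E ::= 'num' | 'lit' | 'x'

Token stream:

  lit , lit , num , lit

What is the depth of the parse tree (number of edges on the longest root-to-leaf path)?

[L [L [L [L [E lit]] , [E lit]] , [E num]] , [E lit]]

5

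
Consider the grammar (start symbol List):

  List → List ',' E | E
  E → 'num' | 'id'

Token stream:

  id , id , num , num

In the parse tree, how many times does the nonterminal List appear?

4

[List [List [List [List [E id]] , [E id]] , [E num]] , [E num]]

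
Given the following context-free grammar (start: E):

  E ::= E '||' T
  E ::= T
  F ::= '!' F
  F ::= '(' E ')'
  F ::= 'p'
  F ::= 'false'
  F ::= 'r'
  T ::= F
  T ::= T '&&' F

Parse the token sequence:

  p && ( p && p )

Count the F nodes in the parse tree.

[E [T [T [F p]] && [F ( [E [T [T [F p]] && [F p]]] )]]]

4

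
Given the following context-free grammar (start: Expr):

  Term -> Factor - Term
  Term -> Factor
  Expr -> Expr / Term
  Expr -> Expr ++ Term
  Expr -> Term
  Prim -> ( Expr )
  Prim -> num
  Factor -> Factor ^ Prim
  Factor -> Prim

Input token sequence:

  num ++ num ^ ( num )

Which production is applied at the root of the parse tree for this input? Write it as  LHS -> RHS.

[Expr [Expr [Term [Factor [Prim num]]]] ++ [Term [Factor [Factor [Prim num]] ^ [Prim ( [Expr [Term [Factor [Prim num]]]] )]]]]

Expr -> Expr ++ Term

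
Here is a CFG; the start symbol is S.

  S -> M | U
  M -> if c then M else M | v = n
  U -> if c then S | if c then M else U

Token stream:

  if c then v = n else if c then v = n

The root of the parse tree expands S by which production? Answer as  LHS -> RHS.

[S [U if c then [M v = n] else [U if c then [S [M v = n]]]]]

S -> U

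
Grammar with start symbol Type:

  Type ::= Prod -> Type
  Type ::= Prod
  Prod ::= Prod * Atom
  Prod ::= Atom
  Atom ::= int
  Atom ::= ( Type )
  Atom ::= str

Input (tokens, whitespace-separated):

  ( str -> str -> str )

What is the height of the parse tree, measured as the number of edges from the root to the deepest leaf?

8

[Type [Prod [Atom ( [Type [Prod [Atom str]] -> [Type [Prod [Atom str]] -> [Type [Prod [Atom str]]]]] )]]]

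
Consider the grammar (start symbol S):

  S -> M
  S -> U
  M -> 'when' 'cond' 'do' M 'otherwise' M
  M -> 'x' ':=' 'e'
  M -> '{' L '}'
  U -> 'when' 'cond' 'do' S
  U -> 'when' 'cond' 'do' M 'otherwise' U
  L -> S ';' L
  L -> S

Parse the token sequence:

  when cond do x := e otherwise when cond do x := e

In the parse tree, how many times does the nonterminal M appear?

[S [U when cond do [M x := e] otherwise [U when cond do [S [M x := e]]]]]

2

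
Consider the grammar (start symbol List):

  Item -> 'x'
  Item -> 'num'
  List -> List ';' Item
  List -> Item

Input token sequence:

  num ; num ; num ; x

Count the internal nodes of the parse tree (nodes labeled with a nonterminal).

[List [List [List [List [Item num]] ; [Item num]] ; [Item num]] ; [Item x]]

8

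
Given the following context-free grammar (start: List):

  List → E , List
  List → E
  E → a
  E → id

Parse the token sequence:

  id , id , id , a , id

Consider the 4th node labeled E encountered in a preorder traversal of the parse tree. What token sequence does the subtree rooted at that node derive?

[List [E id] , [List [E id] , [List [E id] , [List [E a] , [List [E id]]]]]]

a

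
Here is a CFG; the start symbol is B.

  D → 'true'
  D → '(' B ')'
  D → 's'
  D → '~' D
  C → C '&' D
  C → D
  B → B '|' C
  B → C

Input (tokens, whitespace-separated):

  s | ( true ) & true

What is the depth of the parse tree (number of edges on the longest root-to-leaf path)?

7

[B [B [C [D s]]] | [C [C [D ( [B [C [D true]]] )]] & [D true]]]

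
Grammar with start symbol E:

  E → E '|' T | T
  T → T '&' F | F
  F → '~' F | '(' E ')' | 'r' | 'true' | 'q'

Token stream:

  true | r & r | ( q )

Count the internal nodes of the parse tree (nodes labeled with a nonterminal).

[E [E [E [T [F true]]] | [T [T [F r]] & [F r]]] | [T [F ( [E [T [F q]]] )]]]

14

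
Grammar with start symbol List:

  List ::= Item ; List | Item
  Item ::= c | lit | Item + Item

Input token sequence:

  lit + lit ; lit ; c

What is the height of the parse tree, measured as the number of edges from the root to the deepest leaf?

[List [Item [Item lit] + [Item lit]] ; [List [Item lit] ; [List [Item c]]]]

4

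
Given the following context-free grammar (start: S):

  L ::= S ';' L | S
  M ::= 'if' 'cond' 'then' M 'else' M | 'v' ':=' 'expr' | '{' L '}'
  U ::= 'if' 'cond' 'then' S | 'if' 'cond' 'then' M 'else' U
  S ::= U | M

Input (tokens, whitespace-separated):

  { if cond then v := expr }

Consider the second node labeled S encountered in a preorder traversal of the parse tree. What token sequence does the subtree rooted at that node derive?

[S [M { [L [S [U if cond then [S [M v := expr]]]]] }]]

if cond then v := expr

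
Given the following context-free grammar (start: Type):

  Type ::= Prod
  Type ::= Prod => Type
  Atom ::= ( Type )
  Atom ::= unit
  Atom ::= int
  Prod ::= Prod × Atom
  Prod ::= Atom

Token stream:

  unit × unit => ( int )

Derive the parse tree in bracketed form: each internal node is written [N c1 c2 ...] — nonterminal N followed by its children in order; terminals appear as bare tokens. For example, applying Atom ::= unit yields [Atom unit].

Type
Prod => Type
Prod × Atom => Type
Atom × Atom => Type
unit × Atom => Type
unit × unit => Type
unit × unit => Prod
unit × unit => Atom
unit × unit => ( Type )
unit × unit => ( Prod )
unit × unit => ( Atom )
unit × unit => ( int )

[Type [Prod [Prod [Atom unit]] × [Atom unit]] => [Type [Prod [Atom ( [Type [Prod [Atom int]]] )]]]]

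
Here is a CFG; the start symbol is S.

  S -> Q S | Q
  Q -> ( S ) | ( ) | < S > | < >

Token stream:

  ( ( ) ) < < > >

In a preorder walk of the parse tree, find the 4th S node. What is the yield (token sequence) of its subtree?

< >

[S [Q ( [S [Q ( )]] )] [S [Q < [S [Q < >]] >]]]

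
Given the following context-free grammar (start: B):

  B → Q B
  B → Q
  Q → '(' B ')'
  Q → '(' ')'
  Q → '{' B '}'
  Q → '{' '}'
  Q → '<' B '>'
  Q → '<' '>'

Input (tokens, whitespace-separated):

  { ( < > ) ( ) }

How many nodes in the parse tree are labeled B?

[B [Q { [B [Q ( [B [Q < >]] )] [B [Q ( )]]] }]]

4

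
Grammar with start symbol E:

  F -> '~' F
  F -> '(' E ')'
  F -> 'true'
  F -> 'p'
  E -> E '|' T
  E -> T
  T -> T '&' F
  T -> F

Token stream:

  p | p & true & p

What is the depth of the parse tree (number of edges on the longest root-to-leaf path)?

[E [E [T [F p]]] | [T [T [T [F p]] & [F true]] & [F p]]]

5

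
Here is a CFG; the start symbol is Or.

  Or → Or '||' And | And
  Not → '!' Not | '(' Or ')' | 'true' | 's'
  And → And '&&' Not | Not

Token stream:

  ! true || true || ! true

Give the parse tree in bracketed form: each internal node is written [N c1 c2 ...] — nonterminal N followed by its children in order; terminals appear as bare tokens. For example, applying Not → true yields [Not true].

[Or [Or [Or [And [Not ! [Not true]]]] || [And [Not true]]] || [And [Not ! [Not true]]]]

Or
Or || And
Or || And || And
And || And || And
Not || And || And
! Not || And || And
! true || And || And
! true || Not || And
! true || true || And
! true || true || Not
! true || true || ! Not
! true || true || ! true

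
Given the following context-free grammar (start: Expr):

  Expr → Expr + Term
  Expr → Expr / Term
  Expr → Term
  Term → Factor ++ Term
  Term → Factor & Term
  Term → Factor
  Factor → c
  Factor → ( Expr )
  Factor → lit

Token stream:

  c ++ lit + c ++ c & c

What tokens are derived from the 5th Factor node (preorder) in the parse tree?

c

[Expr [Expr [Term [Factor c] ++ [Term [Factor lit]]]] + [Term [Factor c] ++ [Term [Factor c] & [Term [Factor c]]]]]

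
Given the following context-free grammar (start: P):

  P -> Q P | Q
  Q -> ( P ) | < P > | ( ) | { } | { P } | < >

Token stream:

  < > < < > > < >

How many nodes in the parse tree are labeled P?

4

[P [Q < >] [P [Q < [P [Q < >]] >] [P [Q < >]]]]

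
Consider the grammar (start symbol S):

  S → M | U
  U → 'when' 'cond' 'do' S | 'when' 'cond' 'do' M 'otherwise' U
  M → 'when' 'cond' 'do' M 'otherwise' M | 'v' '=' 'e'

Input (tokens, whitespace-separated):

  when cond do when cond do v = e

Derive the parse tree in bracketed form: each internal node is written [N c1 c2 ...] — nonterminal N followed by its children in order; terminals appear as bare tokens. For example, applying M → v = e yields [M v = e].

S
U
when cond do S
when cond do U
when cond do when cond do S
when cond do when cond do M
when cond do when cond do v = e

[S [U when cond do [S [U when cond do [S [M v = e]]]]]]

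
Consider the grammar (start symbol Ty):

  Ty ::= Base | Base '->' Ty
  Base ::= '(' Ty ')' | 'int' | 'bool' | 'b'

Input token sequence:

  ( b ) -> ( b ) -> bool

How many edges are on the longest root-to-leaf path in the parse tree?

[Ty [Base ( [Ty [Base b]] )] -> [Ty [Base ( [Ty [Base b]] )] -> [Ty [Base bool]]]]

5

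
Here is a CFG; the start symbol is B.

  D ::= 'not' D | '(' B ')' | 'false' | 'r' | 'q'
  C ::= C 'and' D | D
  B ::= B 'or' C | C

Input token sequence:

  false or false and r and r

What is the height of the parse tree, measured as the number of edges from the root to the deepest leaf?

[B [B [C [D false]]] or [C [C [C [D false]] and [D r]] and [D r]]]

5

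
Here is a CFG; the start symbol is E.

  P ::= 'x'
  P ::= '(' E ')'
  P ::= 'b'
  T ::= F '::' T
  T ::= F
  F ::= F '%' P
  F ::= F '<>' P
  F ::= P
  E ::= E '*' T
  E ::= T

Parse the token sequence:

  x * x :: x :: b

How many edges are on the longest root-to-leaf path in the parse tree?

[E [E [T [F [P x]]]] * [T [F [P x]] :: [T [F [P x]] :: [T [F [P b]]]]]]

6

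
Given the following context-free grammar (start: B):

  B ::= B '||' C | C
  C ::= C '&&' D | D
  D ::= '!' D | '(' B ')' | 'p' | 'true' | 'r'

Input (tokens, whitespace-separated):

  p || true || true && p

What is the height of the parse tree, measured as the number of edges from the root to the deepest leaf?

5

[B [B [B [C [D p]]] || [C [D true]]] || [C [C [D true]] && [D p]]]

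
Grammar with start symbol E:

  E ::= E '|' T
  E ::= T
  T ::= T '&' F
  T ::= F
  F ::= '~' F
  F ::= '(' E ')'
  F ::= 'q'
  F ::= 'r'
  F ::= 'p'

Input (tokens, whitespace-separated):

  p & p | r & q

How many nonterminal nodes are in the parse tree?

10

[E [E [T [T [F p]] & [F p]]] | [T [T [F r]] & [F q]]]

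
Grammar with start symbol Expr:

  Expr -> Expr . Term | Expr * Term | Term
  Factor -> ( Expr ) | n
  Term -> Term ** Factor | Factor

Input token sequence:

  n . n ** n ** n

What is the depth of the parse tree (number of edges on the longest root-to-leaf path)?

[Expr [Expr [Term [Factor n]]] . [Term [Term [Term [Factor n]] ** [Factor n]] ** [Factor n]]]

5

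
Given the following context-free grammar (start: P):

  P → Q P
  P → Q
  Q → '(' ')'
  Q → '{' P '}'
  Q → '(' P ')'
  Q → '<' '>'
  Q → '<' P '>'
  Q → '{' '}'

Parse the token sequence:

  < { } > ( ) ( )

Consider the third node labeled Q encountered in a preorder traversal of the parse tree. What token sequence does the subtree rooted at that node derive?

( )

[P [Q < [P [Q { }]] >] [P [Q ( )] [P [Q ( )]]]]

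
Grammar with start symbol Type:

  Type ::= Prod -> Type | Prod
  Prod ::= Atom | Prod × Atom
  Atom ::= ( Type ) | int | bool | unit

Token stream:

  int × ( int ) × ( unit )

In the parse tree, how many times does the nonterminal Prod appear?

5

[Type [Prod [Prod [Prod [Atom int]] × [Atom ( [Type [Prod [Atom int]]] )]] × [Atom ( [Type [Prod [Atom unit]]] )]]]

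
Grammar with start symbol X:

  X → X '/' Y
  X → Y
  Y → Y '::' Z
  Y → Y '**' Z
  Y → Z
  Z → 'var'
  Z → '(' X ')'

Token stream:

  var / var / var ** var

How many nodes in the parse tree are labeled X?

3

[X [X [X [Y [Z var]]] / [Y [Z var]]] / [Y [Y [Z var]] ** [Z var]]]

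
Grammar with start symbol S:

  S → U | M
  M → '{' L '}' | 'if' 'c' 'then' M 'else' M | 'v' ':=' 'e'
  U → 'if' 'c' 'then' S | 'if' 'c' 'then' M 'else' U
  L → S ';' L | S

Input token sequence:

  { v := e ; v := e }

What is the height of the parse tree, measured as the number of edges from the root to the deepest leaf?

6

[S [M { [L [S [M v := e]] ; [L [S [M v := e]]]] }]]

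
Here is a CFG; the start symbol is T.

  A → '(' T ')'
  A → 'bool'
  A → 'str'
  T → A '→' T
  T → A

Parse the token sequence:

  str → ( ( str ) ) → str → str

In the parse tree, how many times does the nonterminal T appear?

[T [A str] → [T [A ( [T [A ( [T [A str]] )]] )] → [T [A str] → [T [A str]]]]]

6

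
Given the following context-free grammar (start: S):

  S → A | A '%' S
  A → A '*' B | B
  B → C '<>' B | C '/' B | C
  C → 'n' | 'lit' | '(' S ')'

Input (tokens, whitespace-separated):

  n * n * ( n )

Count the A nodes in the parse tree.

[S [A [A [A [B [C n]]] * [B [C n]]] * [B [C ( [S [A [B [C n]]]] )]]]]

4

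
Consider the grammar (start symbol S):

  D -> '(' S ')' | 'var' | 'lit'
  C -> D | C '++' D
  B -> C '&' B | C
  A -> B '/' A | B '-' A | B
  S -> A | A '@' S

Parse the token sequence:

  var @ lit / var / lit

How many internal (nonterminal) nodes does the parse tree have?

[S [A [B [C [D var]]]] @ [S [A [B [C [D lit]]] / [A [B [C [D var]]] / [A [B [C [D lit]]]]]]]]

18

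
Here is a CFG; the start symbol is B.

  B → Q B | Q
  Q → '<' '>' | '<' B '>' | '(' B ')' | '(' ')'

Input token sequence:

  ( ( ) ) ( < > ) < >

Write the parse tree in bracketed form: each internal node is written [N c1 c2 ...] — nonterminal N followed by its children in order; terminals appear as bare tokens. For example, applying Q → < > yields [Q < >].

B
Q B
( B ) B
( Q ) B
( ( ) ) B
( ( ) ) Q B
( ( ) ) ( B ) B
( ( ) ) ( Q ) B
( ( ) ) ( < > ) B
( ( ) ) ( < > ) Q
( ( ) ) ( < > ) < >

[B [Q ( [B [Q ( )]] )] [B [Q ( [B [Q < >]] )] [B [Q < >]]]]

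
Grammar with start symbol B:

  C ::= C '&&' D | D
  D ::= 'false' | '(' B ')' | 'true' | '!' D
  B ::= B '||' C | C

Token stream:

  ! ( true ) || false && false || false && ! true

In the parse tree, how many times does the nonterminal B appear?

[B [B [B [C [D ! [D ( [B [C [D true]]] )]]]] || [C [C [D false]] && [D false]]] || [C [C [D false]] && [D ! [D true]]]]

4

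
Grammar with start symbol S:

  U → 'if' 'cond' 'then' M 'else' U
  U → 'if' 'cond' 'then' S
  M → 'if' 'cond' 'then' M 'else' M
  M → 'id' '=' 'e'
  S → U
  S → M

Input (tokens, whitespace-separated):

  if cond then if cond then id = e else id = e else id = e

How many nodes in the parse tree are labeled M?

5

[S [M if cond then [M if cond then [M id = e] else [M id = e]] else [M id = e]]]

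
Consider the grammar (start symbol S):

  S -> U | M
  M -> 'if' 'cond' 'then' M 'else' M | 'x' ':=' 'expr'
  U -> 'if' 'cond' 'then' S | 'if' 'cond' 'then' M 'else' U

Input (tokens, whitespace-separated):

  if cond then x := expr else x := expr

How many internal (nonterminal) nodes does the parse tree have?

[S [M if cond then [M x := expr] else [M x := expr]]]

4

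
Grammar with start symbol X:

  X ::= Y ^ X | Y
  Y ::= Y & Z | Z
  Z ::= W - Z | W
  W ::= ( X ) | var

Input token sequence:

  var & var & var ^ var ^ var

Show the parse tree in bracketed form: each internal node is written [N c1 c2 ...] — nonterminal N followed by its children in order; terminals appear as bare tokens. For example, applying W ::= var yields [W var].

X
Y ^ X
Y & Z ^ X
Y & Z & Z ^ X
Z & Z & Z ^ X
W & Z & Z ^ X
var & Z & Z ^ X
var & W & Z ^ X
var & var & Z ^ X
var & var & W ^ X
var & var & var ^ X
var & var & var ^ Y ^ X
var & var & var ^ Z ^ X
var & var & var ^ W ^ X
var & var & var ^ var ^ X
var & var & var ^ var ^ Y
var & var & var ^ var ^ Z
var & var & var ^ var ^ W
var & var & var ^ var ^ var

[X [Y [Y [Y [Z [W var]]] & [Z [W var]]] & [Z [W var]]] ^ [X [Y [Z [W var]]] ^ [X [Y [Z [W var]]]]]]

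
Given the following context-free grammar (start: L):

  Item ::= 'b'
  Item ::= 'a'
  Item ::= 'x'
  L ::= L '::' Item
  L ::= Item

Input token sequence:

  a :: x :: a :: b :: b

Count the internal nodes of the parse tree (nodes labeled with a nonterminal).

[L [L [L [L [L [Item a]] :: [Item x]] :: [Item a]] :: [Item b]] :: [Item b]]

10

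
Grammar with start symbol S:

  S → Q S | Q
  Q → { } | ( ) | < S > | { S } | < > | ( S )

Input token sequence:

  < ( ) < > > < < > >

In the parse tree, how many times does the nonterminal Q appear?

[S [Q < [S [Q ( )] [S [Q < >]]] >] [S [Q < [S [Q < >]] >]]]

5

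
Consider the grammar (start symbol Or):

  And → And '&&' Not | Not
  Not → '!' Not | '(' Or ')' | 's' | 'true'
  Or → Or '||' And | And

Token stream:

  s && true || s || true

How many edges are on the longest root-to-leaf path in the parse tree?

[Or [Or [Or [And [And [Not s]] && [Not true]]] || [And [Not s]]] || [And [Not true]]]

6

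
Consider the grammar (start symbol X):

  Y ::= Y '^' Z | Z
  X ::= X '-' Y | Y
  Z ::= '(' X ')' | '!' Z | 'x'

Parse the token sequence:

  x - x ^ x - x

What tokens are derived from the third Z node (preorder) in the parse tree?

[X [X [X [Y [Z x]]] - [Y [Y [Z x]] ^ [Z x]]] - [Y [Z x]]]

x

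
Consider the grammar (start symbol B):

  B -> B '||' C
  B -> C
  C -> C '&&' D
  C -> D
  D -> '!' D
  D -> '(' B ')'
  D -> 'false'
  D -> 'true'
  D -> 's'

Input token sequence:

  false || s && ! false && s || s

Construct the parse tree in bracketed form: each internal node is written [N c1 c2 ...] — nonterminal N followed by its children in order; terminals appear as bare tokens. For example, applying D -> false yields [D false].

[B [B [B [C [D false]]] || [C [C [C [D s]] && [D ! [D false]]] && [D s]]] || [C [D s]]]

B
B || C
B || C || C
C || C || C
D || C || C
false || C || C
false || C && D || C
false || C && D && D || C
false || D && D && D || C
false || s && D && D || C
false || s && ! D && D || C
false || s && ! false && D || C
false || s && ! false && s || C
false || s && ! false && s || D
false || s && ! false && s || s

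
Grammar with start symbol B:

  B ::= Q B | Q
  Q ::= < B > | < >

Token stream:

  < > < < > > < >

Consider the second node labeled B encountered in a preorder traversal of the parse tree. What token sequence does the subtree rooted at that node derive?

[B [Q < >] [B [Q < [B [Q < >]] >] [B [Q < >]]]]

< < > > < >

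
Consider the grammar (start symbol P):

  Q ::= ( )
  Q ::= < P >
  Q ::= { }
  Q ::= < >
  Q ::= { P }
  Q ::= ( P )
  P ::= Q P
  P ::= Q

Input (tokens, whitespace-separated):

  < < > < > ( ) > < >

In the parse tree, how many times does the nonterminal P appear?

5

[P [Q < [P [Q < >] [P [Q < >] [P [Q ( )]]]] >] [P [Q < >]]]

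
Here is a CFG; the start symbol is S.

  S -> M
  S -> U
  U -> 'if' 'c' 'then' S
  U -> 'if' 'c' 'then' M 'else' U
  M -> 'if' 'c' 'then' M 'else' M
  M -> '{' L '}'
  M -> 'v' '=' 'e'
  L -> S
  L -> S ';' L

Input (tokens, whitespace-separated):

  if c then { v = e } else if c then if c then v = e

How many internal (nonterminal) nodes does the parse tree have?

[S [U if c then [M { [L [S [M v = e]]] }] else [U if c then [S [U if c then [S [M v = e]]]]]]]

11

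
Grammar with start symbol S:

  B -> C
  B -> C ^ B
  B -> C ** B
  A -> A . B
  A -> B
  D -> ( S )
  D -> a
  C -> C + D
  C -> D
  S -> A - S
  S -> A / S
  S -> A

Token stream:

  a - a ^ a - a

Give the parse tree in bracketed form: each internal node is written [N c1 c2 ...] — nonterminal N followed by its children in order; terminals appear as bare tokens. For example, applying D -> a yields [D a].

S
A - S
B - S
C - S
D - S
a - S
a - A - S
a - B - S
a - C ^ B - S
a - D ^ B - S
a - a ^ B - S
a - a ^ C - S
a - a ^ D - S
a - a ^ a - S
a - a ^ a - A
a - a ^ a - B
a - a ^ a - C
a - a ^ a - D
a - a ^ a - a

[S [A [B [C [D a]]]] - [S [A [B [C [D a]] ^ [B [C [D a]]]]] - [S [A [B [C [D a]]]]]]]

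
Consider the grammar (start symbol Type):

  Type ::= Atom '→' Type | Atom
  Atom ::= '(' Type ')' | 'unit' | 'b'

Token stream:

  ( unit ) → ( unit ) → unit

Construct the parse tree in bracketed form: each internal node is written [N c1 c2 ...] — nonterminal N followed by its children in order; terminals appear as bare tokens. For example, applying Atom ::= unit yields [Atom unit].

[Type [Atom ( [Type [Atom unit]] )] → [Type [Atom ( [Type [Atom unit]] )] → [Type [Atom unit]]]]

Type
Atom → Type
( Type ) → Type
( Atom ) → Type
( unit ) → Type
( unit ) → Atom → Type
( unit ) → ( Type ) → Type
( unit ) → ( Atom ) → Type
( unit ) → ( unit ) → Type
( unit ) → ( unit ) → Atom
( unit ) → ( unit ) → unit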